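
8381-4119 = 4262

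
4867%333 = 205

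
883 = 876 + 7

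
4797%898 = 307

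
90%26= 12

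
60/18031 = 60/18031 =0.00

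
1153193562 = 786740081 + 366453481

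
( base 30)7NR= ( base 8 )15551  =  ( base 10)7017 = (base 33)6EL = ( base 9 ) 10556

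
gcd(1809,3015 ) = 603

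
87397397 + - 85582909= 1814488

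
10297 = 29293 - 18996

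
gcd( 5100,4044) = 12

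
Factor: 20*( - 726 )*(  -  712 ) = 10338240 = 2^6 *3^1*5^1 * 11^2* 89^1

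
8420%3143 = 2134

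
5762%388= 330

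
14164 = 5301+8863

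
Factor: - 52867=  - 29^1*1823^1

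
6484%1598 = 92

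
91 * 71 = 6461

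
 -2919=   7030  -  9949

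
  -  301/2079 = - 43/297 = - 0.14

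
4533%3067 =1466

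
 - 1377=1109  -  2486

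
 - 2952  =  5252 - 8204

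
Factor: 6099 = 3^1*19^1*107^1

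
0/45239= 0 = 0.00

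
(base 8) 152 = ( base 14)78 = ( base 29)3J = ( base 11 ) 97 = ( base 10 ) 106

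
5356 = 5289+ 67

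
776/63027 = 776/63027 = 0.01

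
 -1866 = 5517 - 7383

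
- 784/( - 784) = 1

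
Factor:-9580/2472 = -2395/618 = -2^(-1 )*3^(- 1)*5^1*103^(- 1)*479^1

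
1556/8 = 194 + 1/2 = 194.50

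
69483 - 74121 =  - 4638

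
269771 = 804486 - 534715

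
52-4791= - 4739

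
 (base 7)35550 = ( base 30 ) A6I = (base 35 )7HS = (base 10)9198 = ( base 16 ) 23EE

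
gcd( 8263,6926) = 1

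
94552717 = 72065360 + 22487357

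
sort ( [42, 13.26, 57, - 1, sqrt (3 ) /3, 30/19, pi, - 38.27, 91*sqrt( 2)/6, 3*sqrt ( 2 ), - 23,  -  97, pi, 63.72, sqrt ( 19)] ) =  [ - 97, - 38.27, - 23, - 1, sqrt ( 3)/3,  30/19,pi, pi,3*sqrt ( 2), sqrt( 19), 13.26,91*sqrt(2 )/6, 42,57,63.72]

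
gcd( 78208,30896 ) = 16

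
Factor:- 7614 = -2^1*3^4*47^1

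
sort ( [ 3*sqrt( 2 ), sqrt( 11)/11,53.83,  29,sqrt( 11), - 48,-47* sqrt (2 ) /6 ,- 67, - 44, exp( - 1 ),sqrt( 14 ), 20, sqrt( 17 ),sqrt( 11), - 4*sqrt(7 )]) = [  -  67, - 48, - 44 ,  -  47*sqrt( 2 ) /6,- 4*sqrt( 7 ),sqrt( 11 ) /11,  exp(  -  1) , sqrt( 11 ),  sqrt( 11),  sqrt( 14), sqrt(17 ) , 3 * sqrt (2),  20,  29, 53.83]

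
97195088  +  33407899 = 130602987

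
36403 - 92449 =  - 56046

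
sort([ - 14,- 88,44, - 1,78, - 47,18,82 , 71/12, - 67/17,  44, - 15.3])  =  [-88,  -  47,  -  15.3,  -  14, - 67/17,-1,71/12,  18,44, 44,78 , 82]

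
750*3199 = 2399250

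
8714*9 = 78426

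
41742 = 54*773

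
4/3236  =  1/809 = 0.00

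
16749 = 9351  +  7398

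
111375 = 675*165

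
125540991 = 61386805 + 64154186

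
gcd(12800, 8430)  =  10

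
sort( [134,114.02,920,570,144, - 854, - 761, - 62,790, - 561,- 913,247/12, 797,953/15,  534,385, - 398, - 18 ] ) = [ - 913, -854 , - 761,-561, - 398, - 62 , - 18,247/12,953/15,114.02,134,144,385, 534, 570 , 790, 797,920] 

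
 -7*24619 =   -  172333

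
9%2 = 1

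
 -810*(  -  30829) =24971490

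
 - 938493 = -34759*27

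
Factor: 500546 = 2^1* 107^1*2339^1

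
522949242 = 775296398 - 252347156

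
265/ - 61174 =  - 1 + 60909/61174 =- 0.00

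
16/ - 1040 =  - 1/65 = - 0.02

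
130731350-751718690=  -  620987340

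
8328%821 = 118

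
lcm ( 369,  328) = 2952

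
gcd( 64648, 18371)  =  1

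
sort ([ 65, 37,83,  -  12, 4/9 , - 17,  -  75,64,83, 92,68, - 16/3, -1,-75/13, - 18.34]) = [ - 75, - 18.34, - 17, -12, - 75/13 ,-16/3, - 1, 4/9, 37, 64, 65, 68,83, 83, 92] 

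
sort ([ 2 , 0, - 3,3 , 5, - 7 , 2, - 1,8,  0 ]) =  [-7,- 3,-1,0,0, 2, 2,3,5  ,  8 ] 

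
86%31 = 24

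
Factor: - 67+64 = -3  =  - 3^1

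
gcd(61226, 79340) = 2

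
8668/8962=4334/4481 = 0.97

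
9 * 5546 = 49914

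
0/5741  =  0  =  0.00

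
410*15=6150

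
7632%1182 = 540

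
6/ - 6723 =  - 2/2241 = -  0.00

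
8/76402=4/38201  =  0.00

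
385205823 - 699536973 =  -314331150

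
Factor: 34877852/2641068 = 8719463/660267 = 3^ ( - 2)*31^1*73363^( - 1)  *281273^1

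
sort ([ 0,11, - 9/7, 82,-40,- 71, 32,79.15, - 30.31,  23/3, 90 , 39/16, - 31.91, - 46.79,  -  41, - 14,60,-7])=[-71, - 46.79, -41, - 40, - 31.91,- 30.31,- 14,- 7,-9/7, 0, 39/16, 23/3,11,32,60,79.15,82, 90]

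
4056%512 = 472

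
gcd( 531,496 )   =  1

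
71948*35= 2518180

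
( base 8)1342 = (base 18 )250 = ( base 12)516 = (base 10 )738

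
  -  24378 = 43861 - 68239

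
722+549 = 1271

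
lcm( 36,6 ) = 36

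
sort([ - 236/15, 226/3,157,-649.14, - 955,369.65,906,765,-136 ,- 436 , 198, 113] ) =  [ - 955, - 649.14, - 436, - 136, - 236/15, 226/3,113,157,198 , 369.65,765, 906 ] 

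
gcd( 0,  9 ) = 9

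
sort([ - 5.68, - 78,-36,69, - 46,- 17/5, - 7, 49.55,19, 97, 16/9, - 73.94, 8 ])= [  -  78, - 73.94, - 46, - 36, - 7,-5.68, -17/5,16/9, 8, 19, 49.55,  69, 97]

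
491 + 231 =722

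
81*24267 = 1965627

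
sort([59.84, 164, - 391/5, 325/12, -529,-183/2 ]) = [ - 529, - 183/2  ,-391/5, 325/12, 59.84, 164]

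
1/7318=1/7318 = 0.00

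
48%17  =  14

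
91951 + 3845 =95796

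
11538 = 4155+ 7383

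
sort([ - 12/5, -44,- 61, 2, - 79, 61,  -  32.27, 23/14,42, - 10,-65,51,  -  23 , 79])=[- 79, - 65, - 61, - 44, - 32.27, - 23, - 10, - 12/5, 23/14, 2,42, 51,61,79]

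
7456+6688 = 14144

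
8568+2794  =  11362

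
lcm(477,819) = 43407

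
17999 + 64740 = 82739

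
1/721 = 1/721=0.00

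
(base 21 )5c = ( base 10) 117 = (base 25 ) 4H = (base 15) 7c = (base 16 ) 75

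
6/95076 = 1/15846= 0.00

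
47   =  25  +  22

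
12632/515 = 12632/515 = 24.53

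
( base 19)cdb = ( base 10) 4590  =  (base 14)195C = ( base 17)FF0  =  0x11ee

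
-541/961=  - 1 + 420/961 = - 0.56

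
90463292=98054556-7591264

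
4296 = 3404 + 892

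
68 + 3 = 71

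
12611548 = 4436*2843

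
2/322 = 1/161=0.01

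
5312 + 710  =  6022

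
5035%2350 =335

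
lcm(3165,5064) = 25320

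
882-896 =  - 14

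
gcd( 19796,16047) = 1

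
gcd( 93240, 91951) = 1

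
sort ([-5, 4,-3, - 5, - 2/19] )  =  [  -  5,-5, - 3,-2/19,4 ] 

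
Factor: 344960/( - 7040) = -49= -  7^2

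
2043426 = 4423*462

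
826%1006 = 826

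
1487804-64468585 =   -  62980781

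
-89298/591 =-152 + 178/197= -151.10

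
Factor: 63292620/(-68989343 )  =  -2^2*3^1*5^1*277^( - 1)*727^1*1451^1*249059^(  -  1 ) 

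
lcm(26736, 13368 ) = 26736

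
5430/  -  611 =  - 9 + 69/611 = - 8.89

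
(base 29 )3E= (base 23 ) 49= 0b1100101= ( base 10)101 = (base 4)1211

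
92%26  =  14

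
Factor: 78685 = 5^1*15737^1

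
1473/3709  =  1473/3709= 0.40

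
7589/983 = 7+708/983 = 7.72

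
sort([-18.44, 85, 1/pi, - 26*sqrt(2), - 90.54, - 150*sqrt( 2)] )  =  [ - 150*sqrt( 2),-90.54, - 26*sqrt( 2), -18.44, 1/pi  ,  85 ]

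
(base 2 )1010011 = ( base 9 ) 102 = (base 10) 83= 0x53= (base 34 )2F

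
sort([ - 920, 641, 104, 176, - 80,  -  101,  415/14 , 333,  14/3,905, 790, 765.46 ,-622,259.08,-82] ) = [ - 920, - 622, - 101, - 82, - 80, 14/3,415/14,104, 176,259.08 , 333 , 641,765.46,790, 905]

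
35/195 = 7/39 = 0.18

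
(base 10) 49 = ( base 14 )37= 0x31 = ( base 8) 61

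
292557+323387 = 615944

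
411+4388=4799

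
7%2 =1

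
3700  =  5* 740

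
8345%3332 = 1681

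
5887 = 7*841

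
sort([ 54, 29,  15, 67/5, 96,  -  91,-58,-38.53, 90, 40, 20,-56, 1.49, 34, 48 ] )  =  [ - 91,  -  58, - 56, - 38.53, 1.49, 67/5,15, 20, 29, 34, 40,48,54, 90, 96]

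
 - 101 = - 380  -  - 279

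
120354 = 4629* 26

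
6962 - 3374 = 3588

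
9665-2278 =7387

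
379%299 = 80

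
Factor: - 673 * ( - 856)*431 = 248293928 = 2^3*107^1*431^1*673^1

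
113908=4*28477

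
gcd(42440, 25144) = 8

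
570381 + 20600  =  590981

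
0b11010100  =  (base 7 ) 422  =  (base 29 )79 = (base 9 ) 255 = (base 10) 212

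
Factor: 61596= 2^2*3^2 * 29^1*59^1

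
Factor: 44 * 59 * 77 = 2^2*7^1*11^2*59^1 = 199892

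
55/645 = 11/129 =0.09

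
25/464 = 25/464 = 0.05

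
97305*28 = 2724540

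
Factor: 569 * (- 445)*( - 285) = 3^1*5^2*19^1*89^1*569^1 = 72163425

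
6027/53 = 113 + 38/53=113.72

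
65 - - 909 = 974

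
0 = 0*97981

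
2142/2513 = 306/359 = 0.85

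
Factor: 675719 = 11^1*47^1*1307^1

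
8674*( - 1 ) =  - 8674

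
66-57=9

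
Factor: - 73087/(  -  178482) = 2^( - 1)*3^ ( - 1)*7^1*53^1*151^( - 1) = 371/906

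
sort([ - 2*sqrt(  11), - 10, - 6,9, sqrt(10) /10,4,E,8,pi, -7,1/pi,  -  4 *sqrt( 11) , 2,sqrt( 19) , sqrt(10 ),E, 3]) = [ - 4*sqrt( 11 ),  -  10,  -  7,  -  2*sqrt(11 ),-6,  sqrt(10)/10,1/pi,2,E,  E,3,pi,sqrt( 10),4, sqrt( 19),  8 , 9 ]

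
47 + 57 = 104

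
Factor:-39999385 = - 5^1 * 17^1*163^1 *2887^1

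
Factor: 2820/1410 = 2 = 2^1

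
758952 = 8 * 94869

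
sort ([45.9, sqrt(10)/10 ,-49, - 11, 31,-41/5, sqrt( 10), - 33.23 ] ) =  [-49, - 33.23,-11, - 41/5,sqrt(10) /10, sqrt( 10 ) , 31,45.9 ]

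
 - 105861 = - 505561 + 399700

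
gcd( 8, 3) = 1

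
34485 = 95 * 363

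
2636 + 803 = 3439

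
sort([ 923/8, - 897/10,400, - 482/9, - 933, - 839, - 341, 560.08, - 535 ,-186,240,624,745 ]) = [ - 933, - 839, - 535,- 341,-186, - 897/10,-482/9,923/8, 240,400,560.08,624, 745] 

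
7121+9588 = 16709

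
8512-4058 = 4454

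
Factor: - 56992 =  - 2^5*13^1 *137^1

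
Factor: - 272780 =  - 2^2*5^1 * 23^1*593^1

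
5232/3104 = 327/194 = 1.69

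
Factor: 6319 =71^1*89^1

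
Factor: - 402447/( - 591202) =2^( - 1)*3^1 * 163^1 * 823^1*295601^( - 1)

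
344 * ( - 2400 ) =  - 825600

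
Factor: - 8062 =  - 2^1*29^1*139^1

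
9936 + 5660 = 15596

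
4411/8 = 551  +  3/8 =551.38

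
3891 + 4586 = 8477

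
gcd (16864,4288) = 32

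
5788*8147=47154836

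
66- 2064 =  - 1998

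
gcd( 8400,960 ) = 240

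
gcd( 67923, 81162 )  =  9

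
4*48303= 193212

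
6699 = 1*6699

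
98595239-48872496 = 49722743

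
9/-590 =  - 1 + 581/590 = -0.02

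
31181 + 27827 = 59008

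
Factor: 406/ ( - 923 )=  - 2^1*7^1 * 13^(-1 )*29^1*71^( - 1)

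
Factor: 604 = 2^2*151^1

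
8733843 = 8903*981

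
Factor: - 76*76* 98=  - 2^5*7^2*19^2 = -566048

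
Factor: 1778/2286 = 3^(- 2)*7^1 = 7/9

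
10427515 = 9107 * 1145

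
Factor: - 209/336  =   - 2^ ( - 4) * 3^ (-1 ) * 7^( - 1) * 11^1 *19^1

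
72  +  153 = 225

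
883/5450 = 883/5450 = 0.16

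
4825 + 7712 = 12537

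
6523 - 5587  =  936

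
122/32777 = 122/32777 = 0.00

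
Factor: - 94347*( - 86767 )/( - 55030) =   -  2^ (  -  1)*3^2*5^ (-1)*11^1  *953^1*5503^ (-1)*86767^1 = -8186206149/55030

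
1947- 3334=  - 1387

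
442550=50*8851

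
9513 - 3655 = 5858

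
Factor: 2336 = 2^5*73^1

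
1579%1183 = 396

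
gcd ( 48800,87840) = 9760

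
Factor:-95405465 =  - 5^1*829^1 * 23017^1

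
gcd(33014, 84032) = 2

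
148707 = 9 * 16523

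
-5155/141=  - 5155/141 = - 36.56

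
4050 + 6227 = 10277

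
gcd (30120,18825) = 3765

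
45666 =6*7611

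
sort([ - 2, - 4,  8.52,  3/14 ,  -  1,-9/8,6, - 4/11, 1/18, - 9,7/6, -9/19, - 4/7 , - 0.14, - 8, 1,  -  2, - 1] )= [ -9, - 8, - 4, - 2, - 2, - 9/8, - 1, - 1, - 4/7, - 9/19, - 4/11, - 0.14, 1/18,3/14,1, 7/6,6,  8.52 ] 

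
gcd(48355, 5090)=2545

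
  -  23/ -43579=23/43579 = 0.00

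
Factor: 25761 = 3^1 *31^1*277^1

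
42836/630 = 67 + 313/315 = 67.99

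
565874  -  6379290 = - 5813416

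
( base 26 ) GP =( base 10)441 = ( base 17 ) 18g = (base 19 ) 144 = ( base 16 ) 1B9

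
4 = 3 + 1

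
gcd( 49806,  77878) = 2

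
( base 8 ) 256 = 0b10101110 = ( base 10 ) 174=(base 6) 450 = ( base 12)126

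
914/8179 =914/8179  =  0.11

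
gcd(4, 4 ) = 4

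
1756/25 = 70 + 6/25 = 70.24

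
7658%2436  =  350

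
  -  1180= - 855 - 325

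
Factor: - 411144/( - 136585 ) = 888/295 = 2^3*3^1*5^( - 1)*37^1*59^( - 1 )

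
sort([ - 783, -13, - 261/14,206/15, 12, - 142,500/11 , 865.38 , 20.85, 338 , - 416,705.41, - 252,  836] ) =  [ - 783, - 416,-252, - 142, -261/14,-13,12,206/15,20.85  ,  500/11, 338,705.41, 836,865.38]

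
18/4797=2/533 = 0.00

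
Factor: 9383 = 11^1*853^1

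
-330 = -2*165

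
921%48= 9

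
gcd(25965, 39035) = 5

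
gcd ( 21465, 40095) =405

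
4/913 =4/913= 0.00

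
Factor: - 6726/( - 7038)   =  3^(-1)*17^( - 1)*19^1*23^( - 1)*59^1 =1121/1173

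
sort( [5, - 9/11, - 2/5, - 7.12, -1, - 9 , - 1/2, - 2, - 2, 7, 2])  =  [ - 9, - 7.12,-2, - 2 , - 1,-9/11,-1/2, - 2/5 , 2, 5, 7 ]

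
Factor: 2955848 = 2^3*7^1*52783^1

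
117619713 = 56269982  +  61349731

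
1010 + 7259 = 8269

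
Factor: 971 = 971^1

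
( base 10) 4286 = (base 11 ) 3247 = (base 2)1000010111110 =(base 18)D42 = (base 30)4MQ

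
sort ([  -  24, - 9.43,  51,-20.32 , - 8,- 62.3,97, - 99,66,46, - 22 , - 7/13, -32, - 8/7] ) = [  -  99, - 62.3, - 32, - 24, - 22 , - 20.32, - 9.43, - 8, - 8/7, - 7/13, 46,51, 66,  97] 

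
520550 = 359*1450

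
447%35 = 27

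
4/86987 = 4/86987 = 0.00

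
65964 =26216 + 39748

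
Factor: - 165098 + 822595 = 657497 = 657497^1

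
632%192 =56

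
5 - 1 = 4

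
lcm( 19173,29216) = 613536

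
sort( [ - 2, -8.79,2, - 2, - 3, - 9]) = [ - 9, - 8.79, - 3,-2, - 2,2 ] 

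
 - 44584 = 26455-71039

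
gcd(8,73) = 1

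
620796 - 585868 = 34928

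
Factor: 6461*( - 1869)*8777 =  - 105987620193 = - 3^1*7^2 * 13^1*67^1*71^1*89^1*131^1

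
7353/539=7353/539 = 13.64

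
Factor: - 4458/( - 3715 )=6/5 = 2^1*3^1*5^( - 1) 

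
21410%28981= 21410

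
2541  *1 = 2541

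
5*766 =3830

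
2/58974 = 1/29487 = 0.00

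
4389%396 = 33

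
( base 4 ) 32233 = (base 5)12233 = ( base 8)1657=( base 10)943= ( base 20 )273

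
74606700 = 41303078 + 33303622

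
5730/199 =5730/199 = 28.79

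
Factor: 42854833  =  7^1*137^1*44687^1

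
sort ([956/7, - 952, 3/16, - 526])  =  [ - 952,-526,3/16, 956/7 ] 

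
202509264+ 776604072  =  979113336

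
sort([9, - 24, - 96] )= [ - 96,-24,9] 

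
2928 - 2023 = 905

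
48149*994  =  47860106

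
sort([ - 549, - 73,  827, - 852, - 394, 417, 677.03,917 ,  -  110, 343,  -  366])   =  [ - 852, - 549,  -  394, - 366, - 110,-73,343,417,677.03,827,917]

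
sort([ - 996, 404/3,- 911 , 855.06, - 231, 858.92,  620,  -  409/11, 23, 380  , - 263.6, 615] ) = [  -  996, - 911, - 263.6, - 231, - 409/11, 23,404/3, 380, 615, 620,855.06, 858.92] 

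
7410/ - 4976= - 2 + 1271/2488 = - 1.49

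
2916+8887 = 11803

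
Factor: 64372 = 2^2*7^1*11^2*19^1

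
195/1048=195/1048 = 0.19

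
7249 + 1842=9091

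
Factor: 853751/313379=929/341 = 11^(-1) * 31^(-1)*929^1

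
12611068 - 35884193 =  - 23273125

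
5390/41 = 5390/41 = 131.46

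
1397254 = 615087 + 782167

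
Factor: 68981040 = 2^4*3^2*5^1*149^1*643^1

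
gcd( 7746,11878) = 2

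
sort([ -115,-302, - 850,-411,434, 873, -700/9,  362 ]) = [- 850, - 411, - 302, -115 , - 700/9, 362 , 434 , 873 ]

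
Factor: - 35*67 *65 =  - 152425 =- 5^2 * 7^1*13^1*67^1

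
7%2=1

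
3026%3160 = 3026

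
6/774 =1/129 =0.01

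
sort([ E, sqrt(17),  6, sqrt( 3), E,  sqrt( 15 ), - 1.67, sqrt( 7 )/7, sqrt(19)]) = [ - 1.67, sqrt(7)/7  ,  sqrt( 3 ), E,  E , sqrt( 15), sqrt (17) , sqrt (19),6]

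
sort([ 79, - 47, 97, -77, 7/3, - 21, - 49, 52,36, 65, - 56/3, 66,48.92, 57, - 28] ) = [ - 77, -49, - 47, - 28,  -  21, - 56/3,7/3,  36,48.92, 52, 57,65, 66, 79, 97 ]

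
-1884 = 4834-6718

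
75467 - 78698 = - 3231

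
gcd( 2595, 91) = 1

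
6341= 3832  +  2509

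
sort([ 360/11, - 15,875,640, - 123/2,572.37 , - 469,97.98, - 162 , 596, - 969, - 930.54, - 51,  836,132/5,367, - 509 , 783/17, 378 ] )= [ - 969, - 930.54,  -  509, - 469, - 162, - 123/2, - 51 , - 15, 132/5,360/11,783/17,97.98,367,378,572.37, 596, 640, 836, 875] 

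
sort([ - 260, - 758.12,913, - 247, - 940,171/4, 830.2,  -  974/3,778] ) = [-940, - 758.12, - 974/3,- 260, - 247, 171/4, 778 , 830.2, 913 ] 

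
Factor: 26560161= 3^2 * 157^1*18797^1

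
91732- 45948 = 45784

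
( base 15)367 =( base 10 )772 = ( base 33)ND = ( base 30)pm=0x304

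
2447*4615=11292905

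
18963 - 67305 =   -  48342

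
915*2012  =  1840980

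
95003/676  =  95003/676=140.54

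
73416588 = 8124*9037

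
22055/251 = 22055/251 = 87.87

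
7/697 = 7/697 = 0.01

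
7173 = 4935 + 2238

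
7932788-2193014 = 5739774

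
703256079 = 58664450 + 644591629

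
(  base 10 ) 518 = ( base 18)1ae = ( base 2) 1000000110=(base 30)H8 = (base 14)290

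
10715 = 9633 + 1082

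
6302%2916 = 470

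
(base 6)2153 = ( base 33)f6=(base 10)501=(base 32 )fl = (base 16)1F5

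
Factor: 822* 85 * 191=2^1 * 3^1*5^1*17^1*137^1 * 191^1 = 13345170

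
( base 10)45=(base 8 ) 55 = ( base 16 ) 2d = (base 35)1A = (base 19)27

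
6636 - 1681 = 4955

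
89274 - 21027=68247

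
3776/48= 236/3 =78.67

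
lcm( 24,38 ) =456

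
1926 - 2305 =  - 379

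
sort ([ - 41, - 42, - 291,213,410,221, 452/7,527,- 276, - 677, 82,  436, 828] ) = [ - 677 , - 291, -276,  -  42,-41 , 452/7, 82, 213,221 , 410, 436,  527, 828] 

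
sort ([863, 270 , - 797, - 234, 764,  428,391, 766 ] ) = [ - 797, - 234, 270,391,428, 764,766, 863 ]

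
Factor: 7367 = 53^1*139^1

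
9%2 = 1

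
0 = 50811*0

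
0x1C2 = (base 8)702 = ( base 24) II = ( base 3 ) 121200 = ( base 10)450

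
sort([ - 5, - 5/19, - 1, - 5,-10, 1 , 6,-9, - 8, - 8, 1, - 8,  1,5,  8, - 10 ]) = [ - 10, - 10, - 9, - 8, - 8, - 8,  -  5, - 5, - 1 ,  -  5/19,  1, 1,1, 5,6, 8 ]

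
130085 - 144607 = -14522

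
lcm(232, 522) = 2088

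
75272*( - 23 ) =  - 1731256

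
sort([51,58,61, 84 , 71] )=[ 51,58 , 61, 71,84 ] 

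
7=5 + 2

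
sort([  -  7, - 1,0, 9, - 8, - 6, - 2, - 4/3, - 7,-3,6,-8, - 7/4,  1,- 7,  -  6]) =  [ - 8, - 8,  -  7, - 7,  -  7  ,  -  6,-6 , - 3, - 2 ,-7/4, - 4/3,-1,0, 1,  6 , 9]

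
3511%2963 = 548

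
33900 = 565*60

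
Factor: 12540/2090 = 2^1*3^1 =6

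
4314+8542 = 12856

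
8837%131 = 60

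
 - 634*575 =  - 364550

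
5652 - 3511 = 2141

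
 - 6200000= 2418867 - 8618867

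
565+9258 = 9823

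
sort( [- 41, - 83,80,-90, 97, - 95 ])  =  [ - 95, - 90,  -  83,-41, 80,  97]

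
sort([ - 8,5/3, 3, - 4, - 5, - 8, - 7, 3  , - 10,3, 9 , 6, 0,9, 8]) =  [  -  10,- 8, - 8,-7, - 5 ,-4, 0,5/3,3, 3,3, 6,  8, 9, 9 ]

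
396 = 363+33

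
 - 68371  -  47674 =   -  116045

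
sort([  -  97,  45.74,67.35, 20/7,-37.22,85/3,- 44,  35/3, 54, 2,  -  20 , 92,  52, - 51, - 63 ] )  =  [-97, - 63, - 51, - 44, - 37.22, - 20,2 , 20/7  ,  35/3,85/3,  45.74,52, 54,67.35, 92 ] 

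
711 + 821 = 1532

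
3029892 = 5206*582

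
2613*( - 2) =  - 5226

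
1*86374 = 86374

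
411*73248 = 30104928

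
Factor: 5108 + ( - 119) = 4989 = 3^1*1663^1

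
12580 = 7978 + 4602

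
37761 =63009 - 25248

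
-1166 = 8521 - 9687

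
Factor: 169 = 13^2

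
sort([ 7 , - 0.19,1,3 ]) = [ - 0.19, 1,3, 7]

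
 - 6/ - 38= 3/19=0.16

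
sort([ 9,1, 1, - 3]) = [ - 3, 1  ,  1, 9 ]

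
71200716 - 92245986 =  -21045270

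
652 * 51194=33378488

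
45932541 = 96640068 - 50707527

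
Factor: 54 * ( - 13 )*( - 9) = 6318 = 2^1*3^5*13^1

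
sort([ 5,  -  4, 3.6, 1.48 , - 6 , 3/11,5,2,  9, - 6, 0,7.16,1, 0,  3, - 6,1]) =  [ - 6, - 6, - 6, - 4,0,  0, 3/11,  1,1, 1.48,2,3,3.6,5 , 5,  7.16, 9] 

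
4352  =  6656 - 2304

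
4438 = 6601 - 2163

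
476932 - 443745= 33187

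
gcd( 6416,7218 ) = 802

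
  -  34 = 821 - 855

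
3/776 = 3/776 = 0.00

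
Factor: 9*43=3^2*43^1= 387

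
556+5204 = 5760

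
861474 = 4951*174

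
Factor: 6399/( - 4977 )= - 3^2*7^(  -  1) = - 9/7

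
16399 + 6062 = 22461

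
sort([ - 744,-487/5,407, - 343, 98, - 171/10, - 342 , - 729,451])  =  [ -744, - 729, - 343, - 342, - 487/5, - 171/10,98,407 , 451]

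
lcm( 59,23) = 1357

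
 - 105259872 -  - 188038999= 82779127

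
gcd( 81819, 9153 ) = 9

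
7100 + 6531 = 13631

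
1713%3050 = 1713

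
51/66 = 17/22 = 0.77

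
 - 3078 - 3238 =- 6316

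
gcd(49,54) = 1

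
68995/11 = 6272 + 3/11 = 6272.27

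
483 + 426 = 909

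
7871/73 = 7871/73= 107.82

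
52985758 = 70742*749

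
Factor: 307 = 307^1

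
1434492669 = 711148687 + 723343982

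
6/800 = 3/400 = 0.01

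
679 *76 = 51604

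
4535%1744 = 1047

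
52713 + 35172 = 87885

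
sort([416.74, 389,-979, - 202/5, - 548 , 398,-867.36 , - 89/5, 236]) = [ - 979, - 867.36, - 548, - 202/5, - 89/5, 236,389, 398,416.74 ]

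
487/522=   487/522 = 0.93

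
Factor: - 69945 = - 3^1 *5^1*4663^1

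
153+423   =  576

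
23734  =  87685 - 63951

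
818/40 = 409/20 = 20.45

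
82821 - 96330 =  - 13509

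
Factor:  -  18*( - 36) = 2^3*3^4 =648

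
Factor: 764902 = 2^1*19^1*20129^1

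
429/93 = 143/31 = 4.61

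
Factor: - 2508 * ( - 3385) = 8489580 = 2^2 * 3^1*5^1 * 11^1*19^1 * 677^1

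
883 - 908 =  - 25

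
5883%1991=1901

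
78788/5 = 78788/5 = 15757.60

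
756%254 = 248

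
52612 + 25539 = 78151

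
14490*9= 130410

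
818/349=818/349 = 2.34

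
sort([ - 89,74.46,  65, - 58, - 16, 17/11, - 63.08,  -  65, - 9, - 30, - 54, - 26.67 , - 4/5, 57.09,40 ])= [ - 89, - 65,-63.08 , - 58, - 54, - 30, - 26.67 , - 16, - 9,-4/5, 17/11, 40, 57.09, 65, 74.46]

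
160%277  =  160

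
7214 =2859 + 4355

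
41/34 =41/34 =1.21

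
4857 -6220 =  - 1363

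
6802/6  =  3401/3= 1133.67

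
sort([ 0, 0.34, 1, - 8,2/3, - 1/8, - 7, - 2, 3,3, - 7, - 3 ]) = [  -  8, - 7, - 7,-3 ,-2,-1/8,0, 0.34, 2/3, 1,  3, 3 ]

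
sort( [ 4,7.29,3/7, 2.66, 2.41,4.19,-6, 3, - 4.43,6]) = [-6, - 4.43,3/7, 2.41, 2.66,3,4, 4.19, 6 , 7.29 ]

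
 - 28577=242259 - 270836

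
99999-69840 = 30159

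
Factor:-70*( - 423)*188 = 2^3 * 3^2*5^1*7^1*47^2 = 5566680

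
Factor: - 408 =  - 2^3 *3^1*17^1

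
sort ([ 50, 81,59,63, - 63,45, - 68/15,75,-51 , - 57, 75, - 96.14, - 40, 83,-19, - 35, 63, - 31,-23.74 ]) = [  -  96.14,-63, - 57, - 51,-40, - 35, - 31,-23.74, - 19, - 68/15,  45,50,  59,63, 63,  75, 75,81,83]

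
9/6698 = 9/6698 = 0.00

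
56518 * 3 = 169554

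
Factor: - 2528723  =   - 719^1*3517^1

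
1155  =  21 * 55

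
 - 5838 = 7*( -834) 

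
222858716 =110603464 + 112255252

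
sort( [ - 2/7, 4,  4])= [ - 2/7,  4, 4]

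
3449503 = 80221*43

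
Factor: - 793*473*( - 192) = 72017088 = 2^6*3^1*11^1 * 13^1*43^1*61^1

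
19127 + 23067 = 42194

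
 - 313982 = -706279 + 392297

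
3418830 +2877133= 6295963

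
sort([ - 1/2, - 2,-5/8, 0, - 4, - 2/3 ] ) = [ - 4, - 2, - 2/3 , - 5/8, - 1/2, 0 ]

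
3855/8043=1285/2681 = 0.48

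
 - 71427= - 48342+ - 23085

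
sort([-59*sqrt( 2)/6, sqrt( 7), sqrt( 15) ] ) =[ - 59*sqrt( 2)/6, sqrt( 7),sqrt( 15) ]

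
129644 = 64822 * 2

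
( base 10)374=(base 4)11312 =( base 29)CQ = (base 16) 176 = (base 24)FE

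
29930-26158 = 3772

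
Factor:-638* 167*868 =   -  92481928 =- 2^3*7^1*11^1*29^1*31^1*167^1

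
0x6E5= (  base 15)7CA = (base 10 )1765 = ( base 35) 1ff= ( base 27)2ba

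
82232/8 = 10279 = 10279.00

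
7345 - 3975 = 3370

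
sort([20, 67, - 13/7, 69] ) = [  -  13/7,20, 67, 69]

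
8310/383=8310/383 = 21.70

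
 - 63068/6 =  - 31534/3 = - 10511.33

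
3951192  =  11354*348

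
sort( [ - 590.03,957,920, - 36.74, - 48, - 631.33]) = [ - 631.33,-590.03,-48, - 36.74,920,957]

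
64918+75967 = 140885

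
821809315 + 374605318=1196414633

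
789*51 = 40239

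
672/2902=336/1451 = 0.23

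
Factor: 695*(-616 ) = -428120 = -2^3*5^1 * 7^1 * 11^1 *139^1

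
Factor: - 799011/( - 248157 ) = 7^( - 1)*13^(  -  1)*293^1= 293/91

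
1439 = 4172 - 2733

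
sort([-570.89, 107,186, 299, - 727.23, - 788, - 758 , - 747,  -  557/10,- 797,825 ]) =[- 797, - 788, - 758, - 747, - 727.23 ,  -  570.89, - 557/10, 107, 186,299 , 825] 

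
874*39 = 34086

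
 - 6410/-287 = 22 + 96/287 = 22.33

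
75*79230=5942250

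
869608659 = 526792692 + 342815967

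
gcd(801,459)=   9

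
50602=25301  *2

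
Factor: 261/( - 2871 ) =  - 1/11 = -11^( - 1 )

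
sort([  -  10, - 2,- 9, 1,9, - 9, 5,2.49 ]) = [ - 10, - 9, - 9, - 2, 1, 2.49, 5, 9 ] 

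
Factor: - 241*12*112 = -2^6*3^1*7^1*241^1 = - 323904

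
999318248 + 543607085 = 1542925333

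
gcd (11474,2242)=2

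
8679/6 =2893/2 = 1446.50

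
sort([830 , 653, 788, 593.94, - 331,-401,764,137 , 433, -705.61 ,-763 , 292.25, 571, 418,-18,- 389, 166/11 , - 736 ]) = [ - 763, - 736, - 705.61 , - 401, - 389 , - 331 , - 18, 166/11, 137, 292.25,418,433,571 , 593.94, 653, 764,788 , 830]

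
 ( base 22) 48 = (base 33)2u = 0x60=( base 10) 96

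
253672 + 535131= 788803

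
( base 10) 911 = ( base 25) 1BB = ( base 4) 32033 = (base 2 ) 1110001111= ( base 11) 759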